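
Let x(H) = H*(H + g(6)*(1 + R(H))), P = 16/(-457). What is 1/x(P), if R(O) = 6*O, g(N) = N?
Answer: -208849/34400 ≈ -6.0712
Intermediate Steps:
P = -16/457 (P = 16*(-1/457) = -16/457 ≈ -0.035011)
x(H) = H*(6 + 37*H) (x(H) = H*(H + 6*(1 + 6*H)) = H*(H + (6 + 36*H)) = H*(6 + 37*H))
1/x(P) = 1/(-16*(6 + 37*(-16/457))/457) = 1/(-16*(6 - 592/457)/457) = 1/(-16/457*2150/457) = 1/(-34400/208849) = -208849/34400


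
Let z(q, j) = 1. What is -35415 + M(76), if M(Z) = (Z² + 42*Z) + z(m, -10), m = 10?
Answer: -26446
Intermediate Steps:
M(Z) = 1 + Z² + 42*Z (M(Z) = (Z² + 42*Z) + 1 = 1 + Z² + 42*Z)
-35415 + M(76) = -35415 + (1 + 76² + 42*76) = -35415 + (1 + 5776 + 3192) = -35415 + 8969 = -26446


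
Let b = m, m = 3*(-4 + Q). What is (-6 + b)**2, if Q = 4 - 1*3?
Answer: 225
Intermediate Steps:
Q = 1 (Q = 4 - 3 = 1)
m = -9 (m = 3*(-4 + 1) = 3*(-3) = -9)
b = -9
(-6 + b)**2 = (-6 - 9)**2 = (-15)**2 = 225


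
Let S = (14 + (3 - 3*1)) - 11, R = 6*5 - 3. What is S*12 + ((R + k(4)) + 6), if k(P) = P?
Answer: 73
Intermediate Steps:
R = 27 (R = 30 - 3 = 27)
S = 3 (S = (14 + (3 - 3)) - 11 = (14 + 0) - 11 = 14 - 11 = 3)
S*12 + ((R + k(4)) + 6) = 3*12 + ((27 + 4) + 6) = 36 + (31 + 6) = 36 + 37 = 73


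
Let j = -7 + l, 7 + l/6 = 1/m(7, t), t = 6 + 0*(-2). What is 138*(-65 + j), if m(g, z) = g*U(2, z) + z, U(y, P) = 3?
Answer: -47104/3 ≈ -15701.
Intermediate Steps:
t = 6 (t = 6 + 0 = 6)
m(g, z) = z + 3*g (m(g, z) = g*3 + z = 3*g + z = z + 3*g)
l = -376/9 (l = -42 + 6/(6 + 3*7) = -42 + 6/(6 + 21) = -42 + 6/27 = -42 + 6*(1/27) = -42 + 2/9 = -376/9 ≈ -41.778)
j = -439/9 (j = -7 - 376/9 = -439/9 ≈ -48.778)
138*(-65 + j) = 138*(-65 - 439/9) = 138*(-1024/9) = -47104/3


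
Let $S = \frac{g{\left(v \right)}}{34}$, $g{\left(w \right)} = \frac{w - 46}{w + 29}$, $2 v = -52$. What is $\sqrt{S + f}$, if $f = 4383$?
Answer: $\frac{\sqrt{1266483}}{17} \approx 66.199$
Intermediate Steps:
$v = -26$ ($v = \frac{1}{2} \left(-52\right) = -26$)
$g{\left(w \right)} = \frac{-46 + w}{29 + w}$
$S = - \frac{12}{17}$ ($S = \frac{\frac{1}{29 - 26} \left(-46 - 26\right)}{34} = \frac{1}{3} \left(-72\right) \frac{1}{34} = \left(-24\right) \frac{1}{34} = - \frac{12}{17} \approx -0.70588$)
$\sqrt{S + f} = \sqrt{- \frac{12}{17} + 4383} = \sqrt{\frac{74499}{17}} = \frac{\sqrt{1266483}}{17}$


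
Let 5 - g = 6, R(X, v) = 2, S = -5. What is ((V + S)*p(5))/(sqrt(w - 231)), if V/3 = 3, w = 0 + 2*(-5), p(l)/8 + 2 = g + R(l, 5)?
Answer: 32*I*sqrt(241)/241 ≈ 2.0613*I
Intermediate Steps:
g = -1 (g = 5 - 1*6 = 5 - 6 = -1)
p(l) = -8 (p(l) = -16 + 8*(-1 + 2) = -16 + 8*1 = -16 + 8 = -8)
w = -10 (w = 0 - 10 = -10)
V = 9 (V = 3*3 = 9)
((V + S)*p(5))/(sqrt(w - 231)) = ((9 - 5)*(-8))/(sqrt(-10 - 231)) = (4*(-8))/(sqrt(-241)) = -32*(-I*sqrt(241)/241) = -(-32)*I*sqrt(241)/241 = 32*I*sqrt(241)/241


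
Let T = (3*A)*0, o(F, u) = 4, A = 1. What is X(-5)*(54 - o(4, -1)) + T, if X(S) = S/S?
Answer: 50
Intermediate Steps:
X(S) = 1
T = 0 (T = (3*1)*0 = 3*0 = 0)
X(-5)*(54 - o(4, -1)) + T = 1*(54 - 1*4) + 0 = 1*(54 - 4) + 0 = 1*50 + 0 = 50 + 0 = 50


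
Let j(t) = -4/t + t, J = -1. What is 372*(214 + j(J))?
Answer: 80724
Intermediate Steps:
j(t) = t - 4/t
372*(214 + j(J)) = 372*(214 + (-1 - 4/(-1))) = 372*(214 + (-1 - 4*(-1))) = 372*(214 + (-1 + 4)) = 372*(214 + 3) = 372*217 = 80724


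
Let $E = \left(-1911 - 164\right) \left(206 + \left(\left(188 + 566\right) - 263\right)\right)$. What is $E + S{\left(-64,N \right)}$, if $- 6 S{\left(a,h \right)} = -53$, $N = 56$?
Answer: $- \frac{8677597}{6} \approx -1.4463 \cdot 10^{6}$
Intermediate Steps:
$S{\left(a,h \right)} = \frac{53}{6}$ ($S{\left(a,h \right)} = \left(- \frac{1}{6}\right) \left(-53\right) = \frac{53}{6}$)
$E = -1446275$ ($E = - 2075 \left(206 + \left(754 - 263\right)\right) = - 2075 \left(206 + 491\right) = \left(-2075\right) 697 = -1446275$)
$E + S{\left(-64,N \right)} = -1446275 + \frac{53}{6} = - \frac{8677597}{6}$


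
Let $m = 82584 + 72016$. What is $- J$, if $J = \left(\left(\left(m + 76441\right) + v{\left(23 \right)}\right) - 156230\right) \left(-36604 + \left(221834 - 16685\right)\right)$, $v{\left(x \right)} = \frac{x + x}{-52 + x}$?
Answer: $- \frac{365653826785}{29} \approx -1.2609 \cdot 10^{10}$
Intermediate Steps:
$m = 154600$
$v{\left(x \right)} = \frac{2 x}{-52 + x}$
$J = \frac{365653826785}{29}$ ($J = \left(\left(\left(154600 + 76441\right) + 2 \cdot 23 \frac{1}{-52 + 23}\right) - 156230\right) \left(-36604 + \left(221834 - 16685\right)\right) = \left(\left(231041 + 2 \cdot 23 \frac{1}{-29}\right) - 156230\right) \left(-36604 + \left(221834 - 16685\right)\right) = \left(\left(231041 + 2 \cdot 23 \left(- \frac{1}{29}\right)\right) - 156230\right) \left(-36604 + 205149\right) = \left(\left(231041 - \frac{46}{29}\right) - 156230\right) 168545 = \left(\frac{6700143}{29} - 156230\right) 168545 = \frac{2169473}{29} \cdot 168545 = \frac{365653826785}{29} \approx 1.2609 \cdot 10^{10}$)
$- J = \left(-1\right) \frac{365653826785}{29} = - \frac{365653826785}{29}$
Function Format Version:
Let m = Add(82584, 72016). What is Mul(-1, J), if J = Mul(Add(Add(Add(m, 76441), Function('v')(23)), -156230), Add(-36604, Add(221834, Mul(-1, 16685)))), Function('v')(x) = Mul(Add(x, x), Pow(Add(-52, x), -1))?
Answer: Rational(-365653826785, 29) ≈ -1.2609e+10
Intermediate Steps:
m = 154600
Function('v')(x) = Mul(2, x, Pow(Add(-52, x), -1)) (Function('v')(x) = Mul(Mul(2, x), Pow(Add(-52, x), -1)) = Mul(2, x, Pow(Add(-52, x), -1)))
J = Rational(365653826785, 29) (J = Mul(Add(Add(Add(154600, 76441), Mul(2, 23, Pow(Add(-52, 23), -1))), -156230), Add(-36604, Add(221834, Mul(-1, 16685)))) = Mul(Add(Add(231041, Mul(2, 23, Pow(-29, -1))), -156230), Add(-36604, Add(221834, -16685))) = Mul(Add(Add(231041, Mul(2, 23, Rational(-1, 29))), -156230), Add(-36604, 205149)) = Mul(Add(Add(231041, Rational(-46, 29)), -156230), 168545) = Mul(Add(Rational(6700143, 29), -156230), 168545) = Mul(Rational(2169473, 29), 168545) = Rational(365653826785, 29) ≈ 1.2609e+10)
Mul(-1, J) = Mul(-1, Rational(365653826785, 29)) = Rational(-365653826785, 29)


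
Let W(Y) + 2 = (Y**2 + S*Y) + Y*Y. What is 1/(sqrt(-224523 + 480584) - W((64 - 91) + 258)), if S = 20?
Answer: -111340/12396339539 - sqrt(256061)/12396339539 ≈ -9.0225e-6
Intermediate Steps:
W(Y) = -2 + 2*Y**2 + 20*Y (W(Y) = -2 + ((Y**2 + 20*Y) + Y*Y) = -2 + ((Y**2 + 20*Y) + Y**2) = -2 + (2*Y**2 + 20*Y) = -2 + 2*Y**2 + 20*Y)
1/(sqrt(-224523 + 480584) - W((64 - 91) + 258)) = 1/(sqrt(-224523 + 480584) - (-2 + 2*((64 - 91) + 258)**2 + 20*((64 - 91) + 258))) = 1/(sqrt(256061) - (-2 + 2*(-27 + 258)**2 + 20*(-27 + 258))) = 1/(sqrt(256061) - (-2 + 2*231**2 + 20*231)) = 1/(sqrt(256061) - (-2 + 2*53361 + 4620)) = 1/(sqrt(256061) - (-2 + 106722 + 4620)) = 1/(sqrt(256061) - 1*111340) = 1/(sqrt(256061) - 111340) = 1/(-111340 + sqrt(256061))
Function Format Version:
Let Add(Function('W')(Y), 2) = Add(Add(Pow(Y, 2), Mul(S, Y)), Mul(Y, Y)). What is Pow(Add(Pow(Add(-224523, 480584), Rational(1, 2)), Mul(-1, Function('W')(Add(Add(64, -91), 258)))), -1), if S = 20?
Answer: Add(Rational(-111340, 12396339539), Mul(Rational(-1, 12396339539), Pow(256061, Rational(1, 2)))) ≈ -9.0225e-6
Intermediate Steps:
Function('W')(Y) = Add(-2, Mul(2, Pow(Y, 2)), Mul(20, Y)) (Function('W')(Y) = Add(-2, Add(Add(Pow(Y, 2), Mul(20, Y)), Mul(Y, Y))) = Add(-2, Add(Add(Pow(Y, 2), Mul(20, Y)), Pow(Y, 2))) = Add(-2, Add(Mul(2, Pow(Y, 2)), Mul(20, Y))) = Add(-2, Mul(2, Pow(Y, 2)), Mul(20, Y)))
Pow(Add(Pow(Add(-224523, 480584), Rational(1, 2)), Mul(-1, Function('W')(Add(Add(64, -91), 258)))), -1) = Pow(Add(Pow(Add(-224523, 480584), Rational(1, 2)), Mul(-1, Add(-2, Mul(2, Pow(Add(Add(64, -91), 258), 2)), Mul(20, Add(Add(64, -91), 258))))), -1) = Pow(Add(Pow(256061, Rational(1, 2)), Mul(-1, Add(-2, Mul(2, Pow(Add(-27, 258), 2)), Mul(20, Add(-27, 258))))), -1) = Pow(Add(Pow(256061, Rational(1, 2)), Mul(-1, Add(-2, Mul(2, Pow(231, 2)), Mul(20, 231)))), -1) = Pow(Add(Pow(256061, Rational(1, 2)), Mul(-1, Add(-2, Mul(2, 53361), 4620))), -1) = Pow(Add(Pow(256061, Rational(1, 2)), Mul(-1, Add(-2, 106722, 4620))), -1) = Pow(Add(Pow(256061, Rational(1, 2)), Mul(-1, 111340)), -1) = Pow(Add(Pow(256061, Rational(1, 2)), -111340), -1) = Pow(Add(-111340, Pow(256061, Rational(1, 2))), -1)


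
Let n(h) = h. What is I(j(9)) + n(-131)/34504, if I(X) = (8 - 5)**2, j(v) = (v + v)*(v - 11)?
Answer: 310405/34504 ≈ 8.9962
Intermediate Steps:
j(v) = 2*v*(-11 + v) (j(v) = (2*v)*(-11 + v) = 2*v*(-11 + v))
I(X) = 9 (I(X) = 3**2 = 9)
I(j(9)) + n(-131)/34504 = 9 - 131/34504 = 310405/34504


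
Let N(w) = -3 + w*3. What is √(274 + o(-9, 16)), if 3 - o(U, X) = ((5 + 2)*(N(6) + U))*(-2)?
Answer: 19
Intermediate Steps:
N(w) = -3 + 3*w
o(U, X) = 213 + 14*U (o(U, X) = 3 - (5 + 2)*((-3 + 3*6) + U)*(-2) = 3 - 7*((-3 + 18) + U)*(-2) = 3 - 7*(15 + U)*(-2) = 3 - (105 + 7*U)*(-2) = 3 - (-210 - 14*U) = 3 + (210 + 14*U) = 213 + 14*U)
√(274 + o(-9, 16)) = √(274 + (213 + 14*(-9))) = √(274 + (213 - 126)) = √(274 + 87) = √361 = 19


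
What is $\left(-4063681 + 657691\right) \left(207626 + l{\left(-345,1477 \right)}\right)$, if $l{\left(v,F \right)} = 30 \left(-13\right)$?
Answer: $-705843743640$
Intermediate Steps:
$l{\left(v,F \right)} = -390$
$\left(-4063681 + 657691\right) \left(207626 + l{\left(-345,1477 \right)}\right) = \left(-4063681 + 657691\right) \left(207626 - 390\right) = \left(-3405990\right) 207236 = -705843743640$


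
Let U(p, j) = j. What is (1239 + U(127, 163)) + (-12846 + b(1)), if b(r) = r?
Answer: -11443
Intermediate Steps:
(1239 + U(127, 163)) + (-12846 + b(1)) = (1239 + 163) + (-12846 + 1) = 1402 - 12845 = -11443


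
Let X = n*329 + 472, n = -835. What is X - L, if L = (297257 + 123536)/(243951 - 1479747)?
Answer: -338907981635/1235796 ≈ -2.7424e+5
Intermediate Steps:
L = -420793/1235796 (L = 420793/(-1235796) = 420793*(-1/1235796) = -420793/1235796 ≈ -0.34050)
X = -274243 (X = -835*329 + 472 = -274715 + 472 = -274243)
X - L = -274243 - 1*(-420793/1235796) = -274243 + 420793/1235796 = -338907981635/1235796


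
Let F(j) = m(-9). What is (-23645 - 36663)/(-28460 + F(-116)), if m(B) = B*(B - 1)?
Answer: 30154/14185 ≈ 2.1258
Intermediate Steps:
m(B) = B*(-1 + B)
F(j) = 90 (F(j) = -9*(-1 - 9) = -9*(-10) = 90)
(-23645 - 36663)/(-28460 + F(-116)) = (-23645 - 36663)/(-28460 + 90) = -60308/(-28370) = -60308*(-1/28370) = 30154/14185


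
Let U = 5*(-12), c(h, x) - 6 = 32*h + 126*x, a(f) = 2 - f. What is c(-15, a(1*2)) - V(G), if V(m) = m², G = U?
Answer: -4074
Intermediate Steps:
c(h, x) = 6 + 32*h + 126*x (c(h, x) = 6 + (32*h + 126*x) = 6 + 32*h + 126*x)
U = -60
G = -60
c(-15, a(1*2)) - V(G) = (6 + 32*(-15) + 126*(2 - 2)) - 1*(-60)² = (6 - 480 + 126*(2 - 1*2)) - 1*3600 = (6 - 480 + 126*(2 - 2)) - 3600 = (6 - 480 + 126*0) - 3600 = (6 - 480 + 0) - 3600 = -474 - 3600 = -4074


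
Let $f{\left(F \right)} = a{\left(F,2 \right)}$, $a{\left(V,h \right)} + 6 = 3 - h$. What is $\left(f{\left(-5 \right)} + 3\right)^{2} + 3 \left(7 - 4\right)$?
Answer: $13$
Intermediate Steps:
$a{\left(V,h \right)} = -3 - h$ ($a{\left(V,h \right)} = -6 - \left(-3 + h\right) = -3 - h$)
$f{\left(F \right)} = -5$ ($f{\left(F \right)} = -3 - 2 = -5$)
$\left(f{\left(-5 \right)} + 3\right)^{2} + 3 \left(7 - 4\right) = \left(-5 + 3\right)^{2} + 3 \left(7 - 4\right) = \left(-2\right)^{2} + 3 \cdot 3 = 4 + 9 = 13$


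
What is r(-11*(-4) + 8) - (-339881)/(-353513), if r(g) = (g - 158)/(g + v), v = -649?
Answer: -165436579/211047261 ≈ -0.78388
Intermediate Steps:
r(g) = (-158 + g)/(-649 + g) (r(g) = (g - 158)/(g - 649) = (-158 + g)/(-649 + g))
r(-11*(-4) + 8) - (-339881)/(-353513) = (-158 + (-11*(-4) + 8))/(-649 + (-11*(-4) + 8)) - (-339881)/(-353513) = (-158 + (44 + 8))/(-649 + (44 + 8)) - (-339881)*(-1)/353513 = (-158 + 52)/(-649 + 52) - 1*339881/353513 = -106/(-597) - 339881/353513 = -1/597*(-106) - 339881/353513 = 106/597 - 339881/353513 = -165436579/211047261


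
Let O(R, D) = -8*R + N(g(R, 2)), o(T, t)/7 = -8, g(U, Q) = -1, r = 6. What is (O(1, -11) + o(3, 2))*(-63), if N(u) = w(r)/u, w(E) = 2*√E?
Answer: 4032 + 126*√6 ≈ 4340.6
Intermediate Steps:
N(u) = 2*√6/u (N(u) = (2*√6)/u = 2*√6/u)
o(T, t) = -56 (o(T, t) = 7*(-8) = -56)
O(R, D) = -8*R - 2*√6 (O(R, D) = -8*R + 2*√6/(-1) = -8*R + 2*√6*(-1) = -8*R - 2*√6)
(O(1, -11) + o(3, 2))*(-63) = ((-8*1 - 2*√6) - 56)*(-63) = ((-8 - 2*√6) - 56)*(-63) = (-64 - 2*√6)*(-63) = 4032 + 126*√6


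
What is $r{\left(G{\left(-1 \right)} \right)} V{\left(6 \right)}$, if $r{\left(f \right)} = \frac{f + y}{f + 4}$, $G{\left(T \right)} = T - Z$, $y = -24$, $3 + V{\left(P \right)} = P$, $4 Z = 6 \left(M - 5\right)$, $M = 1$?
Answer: $- \frac{19}{3} \approx -6.3333$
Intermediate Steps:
$Z = -6$ ($Z = \frac{6 \left(1 - 5\right)}{4} = \frac{6 \left(-4\right)}{4} = \frac{1}{4} \left(-24\right) = -6$)
$V{\left(P \right)} = -3 + P$
$G{\left(T \right)} = 6 + T$ ($G{\left(T \right)} = T - -6 = T + 6 = 6 + T$)
$r{\left(f \right)} = \frac{-24 + f}{4 + f}$ ($r{\left(f \right)} = \frac{f - 24}{f + 4} = \frac{-24 + f}{4 + f}$)
$r{\left(G{\left(-1 \right)} \right)} V{\left(6 \right)} = \frac{-24 + \left(6 - 1\right)}{4 + \left(6 - 1\right)} \left(-3 + 6\right) = \frac{-24 + 5}{4 + 5} \cdot 3 = \frac{1}{9} \left(-19\right) 3 = \left(- \frac{19}{9}\right) 3 = - \frac{19}{3}$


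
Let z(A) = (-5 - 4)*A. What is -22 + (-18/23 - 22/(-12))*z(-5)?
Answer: 1163/46 ≈ 25.283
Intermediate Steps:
z(A) = -9*A
-22 + (-18/23 - 22/(-12))*z(-5) = -22 + (-18/23 - 22/(-12))*(-9*(-5)) = -22 + (-18*1/23 - 22*(-1/12))*45 = -22 + (-18/23 + 11/6)*45 = -22 + (145/138)*45 = -22 + 2175/46 = 1163/46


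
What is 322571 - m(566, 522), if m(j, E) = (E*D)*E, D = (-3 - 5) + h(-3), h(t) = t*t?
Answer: 50087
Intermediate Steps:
h(t) = t**2
D = 1 (D = (-3 - 5) + (-3)**2 = -8 + 9 = 1)
m(j, E) = E**2 (m(j, E) = (E*1)*E = E*E = E**2)
322571 - m(566, 522) = 322571 - 1*522**2 = 322571 - 1*272484 = 322571 - 272484 = 50087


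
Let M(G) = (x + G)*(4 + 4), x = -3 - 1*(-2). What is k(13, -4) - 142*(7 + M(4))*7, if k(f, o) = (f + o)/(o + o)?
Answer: -246521/8 ≈ -30815.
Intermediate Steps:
x = -1 (x = -3 + 2 = -1)
k(f, o) = (f + o)/(2*o) (k(f, o) = (f + o)/((2*o)) = (f + o)*(1/(2*o)) = (f + o)/(2*o))
M(G) = -8 + 8*G (M(G) = (-1 + G)*(4 + 4) = (-1 + G)*8 = -8 + 8*G)
k(13, -4) - 142*(7 + M(4))*7 = (½)*(13 - 4)/(-4) - 142*(7 + (-8 + 8*4))*7 = (½)*(-¼)*9 - 142*(7 + (-8 + 32))*7 = -9/8 - 142*(7 + 24)*7 = -9/8 - 4402*7 = -9/8 - 142*217 = -9/8 - 30814 = -246521/8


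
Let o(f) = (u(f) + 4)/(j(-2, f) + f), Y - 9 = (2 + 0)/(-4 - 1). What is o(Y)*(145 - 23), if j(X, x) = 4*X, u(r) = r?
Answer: 2562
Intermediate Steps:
Y = 43/5 (Y = 9 + (2 + 0)/(-4 - 1) = 9 + 2/(-5) = 9 + 2*(-⅕) = 9 - ⅖ = 43/5 ≈ 8.6000)
o(f) = (4 + f)/(-8 + f) (o(f) = (f + 4)/(4*(-2) + f) = (4 + f)/(-8 + f))
o(Y)*(145 - 23) = ((4 + 43/5)/(-8 + 43/5))*(145 - 23) = ((63/5)/(⅗))*122 = ((5/3)*(63/5))*122 = 21*122 = 2562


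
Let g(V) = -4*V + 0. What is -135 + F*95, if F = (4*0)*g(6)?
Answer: -135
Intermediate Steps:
g(V) = -4*V
F = 0 (F = (4*0)*(-4*6) = 0*(-24) = 0)
-135 + F*95 = -135 + 0*95 = -135 + 0 = -135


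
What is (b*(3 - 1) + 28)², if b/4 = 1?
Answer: 1296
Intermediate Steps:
b = 4 (b = 4*1 = 4)
(b*(3 - 1) + 28)² = (4*(3 - 1) + 28)² = (4*2 + 28)² = (8 + 28)² = 36² = 1296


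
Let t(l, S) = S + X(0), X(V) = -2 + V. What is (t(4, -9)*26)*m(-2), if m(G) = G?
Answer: 572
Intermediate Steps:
t(l, S) = -2 + S (t(l, S) = S + (-2 + 0) = S - 2 = -2 + S)
(t(4, -9)*26)*m(-2) = ((-2 - 9)*26)*(-2) = -11*26*(-2) = -286*(-2) = 572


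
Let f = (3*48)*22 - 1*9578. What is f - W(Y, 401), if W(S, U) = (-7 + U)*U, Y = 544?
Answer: -164404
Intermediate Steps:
W(S, U) = U*(-7 + U)
f = -6410 (f = 144*22 - 9578 = 3168 - 9578 = -6410)
f - W(Y, 401) = -6410 - 401*(-7 + 401) = -6410 - 401*394 = -6410 - 1*157994 = -6410 - 157994 = -164404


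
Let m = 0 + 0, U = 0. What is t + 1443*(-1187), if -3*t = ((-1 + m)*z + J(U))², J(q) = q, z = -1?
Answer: -5138524/3 ≈ -1.7128e+6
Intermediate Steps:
m = 0
t = -⅓ (t = -((-1 + 0)*(-1) + 0)²/3 = -(-1*(-1) + 0)²/3 = -(1 + 0)²/3 = -⅓*1² = -⅓*1 = -⅓ ≈ -0.33333)
t + 1443*(-1187) = -⅓ + 1443*(-1187) = -⅓ - 1712841 = -5138524/3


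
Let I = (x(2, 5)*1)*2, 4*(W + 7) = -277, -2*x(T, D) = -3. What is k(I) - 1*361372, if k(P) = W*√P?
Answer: -361372 - 305*√3/4 ≈ -3.6150e+5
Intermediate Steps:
x(T, D) = 3/2 (x(T, D) = -½*(-3) = 3/2)
W = -305/4 (W = -7 + (¼)*(-277) = -7 - 277/4 = -305/4 ≈ -76.250)
I = 3 (I = ((3/2)*1)*2 = (3/2)*2 = 3)
k(P) = -305*√P/4
k(I) - 1*361372 = -305*√3/4 - 1*361372 = -305*√3/4 - 361372 = -361372 - 305*√3/4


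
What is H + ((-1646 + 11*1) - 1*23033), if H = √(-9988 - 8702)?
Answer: -24668 + I*√18690 ≈ -24668.0 + 136.71*I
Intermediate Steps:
H = I*√18690 (H = √(-18690) = I*√18690 ≈ 136.71*I)
H + ((-1646 + 11*1) - 1*23033) = I*√18690 + ((-1646 + 11*1) - 1*23033) = I*√18690 + ((-1646 + 11) - 23033) = I*√18690 + (-1635 - 23033) = I*√18690 - 24668 = -24668 + I*√18690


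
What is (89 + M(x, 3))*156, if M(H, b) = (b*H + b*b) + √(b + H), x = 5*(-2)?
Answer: 10608 + 156*I*√7 ≈ 10608.0 + 412.74*I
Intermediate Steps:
x = -10
M(H, b) = b² + √(H + b) + H*b (M(H, b) = (H*b + b²) + √(H + b) = (b² + H*b) + √(H + b) = b² + √(H + b) + H*b)
(89 + M(x, 3))*156 = (89 + (3² + √(-10 + 3) - 10*3))*156 = (89 + (9 + √(-7) - 30))*156 = (89 + (9 + I*√7 - 30))*156 = (89 + (-21 + I*√7))*156 = (68 + I*√7)*156 = 10608 + 156*I*√7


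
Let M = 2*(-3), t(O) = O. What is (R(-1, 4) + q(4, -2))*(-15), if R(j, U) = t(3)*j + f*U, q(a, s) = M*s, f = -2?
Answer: -15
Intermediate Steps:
M = -6
q(a, s) = -6*s
R(j, U) = -2*U + 3*j (R(j, U) = 3*j - 2*U = -2*U + 3*j)
(R(-1, 4) + q(4, -2))*(-15) = ((-2*4 + 3*(-1)) - 6*(-2))*(-15) = ((-8 - 3) + 12)*(-15) = (-11 + 12)*(-15) = 1*(-15) = -15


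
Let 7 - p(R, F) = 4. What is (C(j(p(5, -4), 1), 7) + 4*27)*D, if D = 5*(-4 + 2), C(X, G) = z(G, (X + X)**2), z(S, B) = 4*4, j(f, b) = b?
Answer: -1240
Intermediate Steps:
p(R, F) = 3 (p(R, F) = 7 - 1*4 = 7 - 4 = 3)
z(S, B) = 16
C(X, G) = 16
D = -10 (D = 5*(-2) = -10)
(C(j(p(5, -4), 1), 7) + 4*27)*D = (16 + 4*27)*(-10) = (16 + 108)*(-10) = 124*(-10) = -1240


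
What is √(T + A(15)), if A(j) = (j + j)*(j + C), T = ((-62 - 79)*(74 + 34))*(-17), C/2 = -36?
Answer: 3*√28574 ≈ 507.12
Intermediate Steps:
C = -72 (C = 2*(-36) = -72)
T = 258876 (T = -141*108*(-17) = -15228*(-17) = 258876)
A(j) = 2*j*(-72 + j) (A(j) = (j + j)*(j - 72) = (2*j)*(-72 + j) = 2*j*(-72 + j))
√(T + A(15)) = √(258876 + 2*15*(-72 + 15)) = √(258876 + 2*15*(-57)) = √(258876 - 1710) = √257166 = 3*√28574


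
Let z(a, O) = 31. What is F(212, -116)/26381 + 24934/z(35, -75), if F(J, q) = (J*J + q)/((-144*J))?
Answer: 161942129881/201339792 ≈ 804.32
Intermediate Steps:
F(J, q) = -(q + J²)/(144*J) (F(J, q) = (J² + q)*(-1/(144*J)) = (q + J²)*(-1/(144*J)) = -(q + J²)/(144*J))
F(212, -116)/26381 + 24934/z(35, -75) = ((1/144)*(-1*(-116) - 1*212²)/212)/26381 + 24934/31 = ((1/144)*(1/212)*(116 - 1*44944))*(1/26381) + 24934*(1/31) = ((1/144)*(1/212)*(116 - 44944))*(1/26381) + 24934/31 = ((1/144)*(1/212)*(-44828))*(1/26381) + 24934/31 = -11207/7632*1/26381 + 24934/31 = -11207/201339792 + 24934/31 = 161942129881/201339792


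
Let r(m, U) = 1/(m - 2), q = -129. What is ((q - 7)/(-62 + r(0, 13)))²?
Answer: 73984/15625 ≈ 4.7350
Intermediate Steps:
r(m, U) = 1/(-2 + m)
((q - 7)/(-62 + r(0, 13)))² = ((-129 - 7)/(-62 + 1/(-2 + 0)))² = (-136/(-62 + 1/(-2)))² = (-136/(-62 - ½))² = (-136/(-125/2))² = (-136*(-2/125))² = (272/125)² = 73984/15625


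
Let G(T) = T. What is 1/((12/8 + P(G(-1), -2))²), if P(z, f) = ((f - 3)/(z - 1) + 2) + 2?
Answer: 1/64 ≈ 0.015625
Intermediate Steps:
P(z, f) = 4 + (-3 + f)/(-1 + z) (P(z, f) = ((-3 + f)/(-1 + z) + 2) + 2 = (2 + (-3 + f)/(-1 + z)) + 2 = 4 + (-3 + f)/(-1 + z))
1/((12/8 + P(G(-1), -2))²) = 1/((12/8 + (-7 - 2 + 4*(-1))/(-1 - 1))²) = 1/((12*(⅛) + (-7 - 2 - 4)/(-2))²) = 1/((3/2 - ½*(-13))²) = 1/((3/2 + 13/2)²) = 1/(8²) = 1/64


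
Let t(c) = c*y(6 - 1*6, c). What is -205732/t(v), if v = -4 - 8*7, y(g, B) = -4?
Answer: -51433/60 ≈ -857.22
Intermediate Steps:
v = -60 (v = -4 - 56 = -60)
t(c) = -4*c (t(c) = c*(-4) = -4*c)
-205732/t(v) = -205732/((-4*(-60))) = -205732/240 = -205732*1/240 = -51433/60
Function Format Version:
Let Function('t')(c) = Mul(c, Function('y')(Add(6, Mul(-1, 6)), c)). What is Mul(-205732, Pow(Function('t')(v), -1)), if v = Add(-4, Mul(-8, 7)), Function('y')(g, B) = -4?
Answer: Rational(-51433, 60) ≈ -857.22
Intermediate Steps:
v = -60 (v = Add(-4, -56) = -60)
Function('t')(c) = Mul(-4, c) (Function('t')(c) = Mul(c, -4) = Mul(-4, c))
Mul(-205732, Pow(Function('t')(v), -1)) = Mul(-205732, Pow(Mul(-4, -60), -1)) = Mul(-205732, Pow(240, -1)) = Mul(-205732, Rational(1, 240)) = Rational(-51433, 60)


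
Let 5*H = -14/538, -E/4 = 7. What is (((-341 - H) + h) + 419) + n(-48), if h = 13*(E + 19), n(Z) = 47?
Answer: 10767/1345 ≈ 8.0052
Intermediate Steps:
E = -28 (E = -4*7 = -28)
H = -7/1345 (H = (-14/538)/5 = (-14*1/538)/5 = (1/5)*(-7/269) = -7/1345 ≈ -0.0052045)
h = -117 (h = 13*(-28 + 19) = 13*(-9) = -117)
(((-341 - H) + h) + 419) + n(-48) = (((-341 - 1*(-7/1345)) - 117) + 419) + 47 = (((-341 + 7/1345) - 117) + 419) + 47 = ((-458638/1345 - 117) + 419) + 47 = (-616003/1345 + 419) + 47 = -52448/1345 + 47 = 10767/1345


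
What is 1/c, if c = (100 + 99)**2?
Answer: 1/39601 ≈ 2.5252e-5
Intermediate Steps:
c = 39601 (c = 199**2 = 39601)
1/c = 1/39601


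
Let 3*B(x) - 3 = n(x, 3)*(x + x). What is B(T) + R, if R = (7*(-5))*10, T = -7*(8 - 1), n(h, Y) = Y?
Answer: -447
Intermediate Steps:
T = -49 (T = -7*7 = -49)
B(x) = 1 + 2*x (B(x) = 1 + (3*(x + x))/3 = 1 + (3*(2*x))/3 = 1 + (6*x)/3 = 1 + 2*x)
R = -350 (R = -35*10 = -350)
B(T) + R = (1 + 2*(-49)) - 350 = (1 - 98) - 350 = -97 - 350 = -447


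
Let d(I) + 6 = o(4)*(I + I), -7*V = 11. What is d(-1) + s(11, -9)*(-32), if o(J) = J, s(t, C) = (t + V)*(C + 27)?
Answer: -38114/7 ≈ -5444.9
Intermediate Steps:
V = -11/7 (V = -⅐*11 = -11/7 ≈ -1.5714)
s(t, C) = (27 + C)*(-11/7 + t) (s(t, C) = (t - 11/7)*(C + 27) = (-11/7 + t)*(27 + C) = (27 + C)*(-11/7 + t))
d(I) = -6 + 8*I (d(I) = -6 + 4*(I + I) = -6 + 4*(2*I) = -6 + 8*I)
d(-1) + s(11, -9)*(-32) = (-6 + 8*(-1)) + (-297/7 + 27*11 - 11/7*(-9) - 9*11)*(-32) = (-6 - 8) + (-297/7 + 297 + 99/7 - 99)*(-32) = -14 + (1188/7)*(-32) = -14 - 38016/7 = -38114/7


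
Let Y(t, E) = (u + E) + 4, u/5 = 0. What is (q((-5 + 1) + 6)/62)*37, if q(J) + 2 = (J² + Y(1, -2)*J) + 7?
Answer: 481/62 ≈ 7.7581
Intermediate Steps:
u = 0 (u = 5*0 = 0)
Y(t, E) = 4 + E (Y(t, E) = (0 + E) + 4 = E + 4 = 4 + E)
q(J) = 5 + J² + 2*J (q(J) = -2 + ((J² + (4 - 2)*J) + 7) = -2 + ((J² + 2*J) + 7) = -2 + (7 + J² + 2*J) = 5 + J² + 2*J)
(q((-5 + 1) + 6)/62)*37 = ((5 + ((-5 + 1) + 6)² + 2*((-5 + 1) + 6))/62)*37 = ((5 + (-4 + 6)² + 2*(-4 + 6))/62)*37 = ((5 + 2² + 2*2)/62)*37 = ((5 + 4 + 4)/62)*37 = ((1/62)*13)*37 = (13/62)*37 = 481/62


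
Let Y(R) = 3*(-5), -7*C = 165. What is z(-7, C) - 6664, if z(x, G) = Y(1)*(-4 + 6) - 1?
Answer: -6695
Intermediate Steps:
C = -165/7 (C = -⅐*165 = -165/7 ≈ -23.571)
Y(R) = -15
z(x, G) = -31 (z(x, G) = -15*(-4 + 6) - 1 = -15*2 - 1 = -30 - 1 = -31)
z(-7, C) - 6664 = -31 - 6664 = -6695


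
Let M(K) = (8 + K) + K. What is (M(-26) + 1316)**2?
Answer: 1617984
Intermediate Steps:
M(K) = 8 + 2*K
(M(-26) + 1316)**2 = ((8 + 2*(-26)) + 1316)**2 = ((8 - 52) + 1316)**2 = (-44 + 1316)**2 = 1272**2 = 1617984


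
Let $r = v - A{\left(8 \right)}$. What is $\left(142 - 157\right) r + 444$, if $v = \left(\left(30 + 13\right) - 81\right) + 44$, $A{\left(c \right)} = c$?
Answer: $474$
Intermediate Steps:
$v = 6$ ($v = \left(43 - 81\right) + 44 = -38 + 44 = 6$)
$r = -2$ ($r = 6 - 8 = -2$)
$\left(142 - 157\right) r + 444 = \left(142 - 157\right) \left(-2\right) + 444 = \left(-15\right) \left(-2\right) + 444 = 30 + 444 = 474$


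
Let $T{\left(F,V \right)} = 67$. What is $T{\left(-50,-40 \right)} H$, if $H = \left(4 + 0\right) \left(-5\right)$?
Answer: $-1340$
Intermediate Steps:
$H = -20$ ($H = 4 \left(-5\right) = -20$)
$T{\left(-50,-40 \right)} H = 67 \left(-20\right) = -1340$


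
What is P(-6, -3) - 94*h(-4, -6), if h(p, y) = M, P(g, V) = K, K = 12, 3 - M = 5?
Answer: 200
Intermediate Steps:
M = -2 (M = 3 - 1*5 = 3 - 5 = -2)
P(g, V) = 12
h(p, y) = -2
P(-6, -3) - 94*h(-4, -6) = 12 - 94*(-2) = 12 + 188 = 200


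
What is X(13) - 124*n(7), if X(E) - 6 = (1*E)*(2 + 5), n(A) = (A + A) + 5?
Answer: -2259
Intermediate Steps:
n(A) = 5 + 2*A (n(A) = 2*A + 5 = 5 + 2*A)
X(E) = 6 + 7*E (X(E) = 6 + (1*E)*(2 + 5) = 6 + E*7 = 6 + 7*E)
X(13) - 124*n(7) = (6 + 7*13) - 124*(5 + 2*7) = (6 + 91) - 124*(5 + 14) = 97 - 124*19 = 97 - 2356 = -2259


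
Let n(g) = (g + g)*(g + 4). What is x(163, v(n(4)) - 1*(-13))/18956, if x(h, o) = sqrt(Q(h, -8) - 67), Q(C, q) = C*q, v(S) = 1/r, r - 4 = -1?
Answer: I*sqrt(1371)/18956 ≈ 0.0019533*I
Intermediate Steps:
r = 3 (r = 4 - 1 = 3)
n(g) = 2*g*(4 + g) (n(g) = (2*g)*(4 + g) = 2*g*(4 + g))
v(S) = 1/3
x(h, o) = sqrt(-67 - 8*h) (x(h, o) = sqrt(h*(-8) - 67) = sqrt(-8*h - 67) = sqrt(-67 - 8*h))
x(163, v(n(4)) - 1*(-13))/18956 = sqrt(-67 - 8*163)/18956 = sqrt(-67 - 1304)*(1/18956) = sqrt(-1371)*(1/18956) = (I*sqrt(1371))*(1/18956) = I*sqrt(1371)/18956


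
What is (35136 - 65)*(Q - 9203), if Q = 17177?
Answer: 279656154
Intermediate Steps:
(35136 - 65)*(Q - 9203) = (35136 - 65)*(17177 - 9203) = 35071*7974 = 279656154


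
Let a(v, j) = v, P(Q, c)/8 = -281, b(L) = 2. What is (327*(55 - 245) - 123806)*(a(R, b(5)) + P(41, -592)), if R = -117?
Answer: 439738640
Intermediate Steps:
P(Q, c) = -2248 (P(Q, c) = 8*(-281) = -2248)
(327*(55 - 245) - 123806)*(a(R, b(5)) + P(41, -592)) = (327*(55 - 245) - 123806)*(-117 - 2248) = (327*(-190) - 123806)*(-2365) = (-62130 - 123806)*(-2365) = -185936*(-2365) = 439738640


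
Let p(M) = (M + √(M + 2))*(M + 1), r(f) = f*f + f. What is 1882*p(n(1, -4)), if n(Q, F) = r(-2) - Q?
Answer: 3764 + 3764*√3 ≈ 10283.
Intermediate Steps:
r(f) = f + f² (r(f) = f² + f = f + f²)
n(Q, F) = 2 - Q (n(Q, F) = -2*(1 - 2) - Q = -2*(-1) - Q = 2 - Q)
p(M) = (1 + M)*(M + √(2 + M)) (p(M) = (M + √(2 + M))*(1 + M) = (1 + M)*(M + √(2 + M)))
1882*p(n(1, -4)) = 1882*((2 - 1*1) + (2 - 1*1)² + √(2 + (2 - 1*1)) + (2 - 1*1)*√(2 + (2 - 1*1))) = 1882*((2 - 1) + (2 - 1)² + √(2 + (2 - 1)) + (2 - 1)*√(2 + (2 - 1))) = 1882*(1 + 1² + √(2 + 1) + 1*√(2 + 1)) = 1882*(1 + 1 + √3 + 1*√3) = 1882*(1 + 1 + √3 + √3) = 1882*(2 + 2*√3) = 3764 + 3764*√3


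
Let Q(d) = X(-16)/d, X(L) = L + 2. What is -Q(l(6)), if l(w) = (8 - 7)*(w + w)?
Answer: 7/6 ≈ 1.1667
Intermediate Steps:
X(L) = 2 + L
l(w) = 2*w (l(w) = 1*(2*w) = 2*w)
Q(d) = -14/d (Q(d) = (2 - 16)/d = -14/d)
-Q(l(6)) = -(-14)/(2*6) = -(-14)/12 = -1*(-7/6) = 7/6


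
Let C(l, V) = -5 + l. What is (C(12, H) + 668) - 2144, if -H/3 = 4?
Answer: -1469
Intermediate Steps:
H = -12 (H = -3*4 = -12)
(C(12, H) + 668) - 2144 = ((-5 + 12) + 668) - 2144 = (7 + 668) - 2144 = 675 - 2144 = -1469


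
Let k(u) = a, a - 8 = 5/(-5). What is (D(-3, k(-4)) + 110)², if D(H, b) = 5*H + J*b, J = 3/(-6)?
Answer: 33489/4 ≈ 8372.3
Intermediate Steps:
J = -½ (J = 3*(-⅙) = -½ ≈ -0.50000)
a = 7 (a = 8 + 5/(-5) = 8 + 5*(-⅕) = 8 - 1 = 7)
k(u) = 7
D(H, b) = 5*H - b/2
(D(-3, k(-4)) + 110)² = ((5*(-3) - ½*7) + 110)² = ((-15 - 7/2) + 110)² = (-37/2 + 110)² = (183/2)² = 33489/4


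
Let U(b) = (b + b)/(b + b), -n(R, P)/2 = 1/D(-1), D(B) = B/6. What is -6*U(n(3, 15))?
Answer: -6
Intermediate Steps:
D(B) = B/6 (D(B) = B*(⅙) = B/6)
n(R, P) = 12 (n(R, P) = -2/((⅙)*(-1)) = -2/(-⅙) = -2*(-6) = 12)
U(b) = 1 (U(b) = (2*b)/((2*b)) = (2*b)*(1/(2*b)) = 1)
-6*U(n(3, 15)) = -6*1 = -6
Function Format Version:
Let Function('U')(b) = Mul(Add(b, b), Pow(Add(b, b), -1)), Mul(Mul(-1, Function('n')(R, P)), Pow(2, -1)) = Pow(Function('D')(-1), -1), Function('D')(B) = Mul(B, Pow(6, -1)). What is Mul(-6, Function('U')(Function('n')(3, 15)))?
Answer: -6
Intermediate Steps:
Function('D')(B) = Mul(Rational(1, 6), B) (Function('D')(B) = Mul(B, Rational(1, 6)) = Mul(Rational(1, 6), B))
Function('n')(R, P) = 12 (Function('n')(R, P) = Mul(-2, Pow(Mul(Rational(1, 6), -1), -1)) = Mul(-2, Pow(Rational(-1, 6), -1)) = Mul(-2, -6) = 12)
Function('U')(b) = 1 (Function('U')(b) = Mul(Mul(2, b), Pow(Mul(2, b), -1)) = Mul(Mul(2, b), Mul(Rational(1, 2), Pow(b, -1))) = 1)
Mul(-6, Function('U')(Function('n')(3, 15))) = Mul(-6, 1) = -6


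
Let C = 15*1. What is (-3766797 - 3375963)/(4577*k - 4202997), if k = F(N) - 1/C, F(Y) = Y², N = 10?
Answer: 13392675/7023004 ≈ 1.9070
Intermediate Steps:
C = 15
k = 1499/15 (k = 10² - 1/15 = 100 - 1*1/15 = 100 - 1/15 = 1499/15 ≈ 99.933)
(-3766797 - 3375963)/(4577*k - 4202997) = (-3766797 - 3375963)/(4577*(1499/15) - 4202997) = -7142760/(6860923/15 - 4202997) = -7142760/(-56184032/15) = -7142760*(-15/56184032) = 13392675/7023004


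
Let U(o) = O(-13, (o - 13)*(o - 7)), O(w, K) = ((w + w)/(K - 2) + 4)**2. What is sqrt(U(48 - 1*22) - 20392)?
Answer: 2*I*sqrt(305779921)/245 ≈ 142.75*I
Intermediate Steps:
O(w, K) = (4 + 2*w/(-2 + K))**2 (O(w, K) = ((2*w)/(-2 + K) + 4)**2 = (2*w/(-2 + K) + 4)**2 = (4 + 2*w/(-2 + K))**2)
U(o) = 4*(-17 + 2*(-13 + o)*(-7 + o))**2/(-2 + (-13 + o)*(-7 + o))**2 (U(o) = 4*(-4 - 13 + 2*((o - 13)*(o - 7)))**2/(-2 + (o - 13)*(o - 7))**2 = 4*(-4 - 13 + 2*((-13 + o)*(-7 + o)))**2/(-2 + (-13 + o)*(-7 + o))**2 = 4*(-4 - 13 + 2*(-13 + o)*(-7 + o))**2/(-2 + (-13 + o)*(-7 + o))**2 = 4*(-17 + 2*(-13 + o)*(-7 + o))**2/(-2 + (-13 + o)*(-7 + o))**2)
sqrt(U(48 - 1*22) - 20392) = sqrt(4*(165 - 40*(48 - 1*22) + 2*(48 - 1*22)**2)**2/(89 + (48 - 1*22)**2 - 20*(48 - 1*22))**2 - 20392) = sqrt(4*(165 - 40*(48 - 22) + 2*(48 - 22)**2)**2/(89 + (48 - 22)**2 - 20*(48 - 22))**2 - 20392) = sqrt(4*(165 - 40*26 + 2*26**2)**2/(89 + 26**2 - 20*26)**2 - 20392) = sqrt(4*(165 - 1040 + 2*676)**2/(89 + 676 - 520)**2 - 20392) = sqrt(4*(165 - 1040 + 1352)**2/245**2 - 20392) = sqrt(4*(1/60025)*477**2 - 20392) = sqrt(4*(1/60025)*227529 - 20392) = sqrt(910116/60025 - 20392) = sqrt(-1223119684/60025) = 2*I*sqrt(305779921)/245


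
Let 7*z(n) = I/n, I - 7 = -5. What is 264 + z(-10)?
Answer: 9239/35 ≈ 263.97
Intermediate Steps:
I = 2 (I = 7 - 5 = 2)
z(n) = 2/(7*n) (z(n) = (2/n)/7 = 2/(7*n))
264 + z(-10) = 264 + (2/7)/(-10) = 264 + (2/7)*(-⅒) = 264 - 1/35 = 9239/35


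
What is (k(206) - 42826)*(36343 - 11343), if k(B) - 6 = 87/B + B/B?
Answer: -110257837500/103 ≈ -1.0705e+9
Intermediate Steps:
k(B) = 7 + 87/B (k(B) = 6 + (87/B + B/B) = 6 + (87/B + 1) = 6 + (1 + 87/B) = 7 + 87/B)
(k(206) - 42826)*(36343 - 11343) = ((7 + 87/206) - 42826)*(36343 - 11343) = ((7 + 87*(1/206)) - 42826)*25000 = ((7 + 87/206) - 42826)*25000 = (1529/206 - 42826)*25000 = -8820627/206*25000 = -110257837500/103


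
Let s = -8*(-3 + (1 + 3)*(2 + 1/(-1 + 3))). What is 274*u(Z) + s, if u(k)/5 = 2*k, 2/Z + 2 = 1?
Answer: -5536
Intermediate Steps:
Z = -2 (Z = 2/(-2 + 1) = 2/(-1) = 2*(-1) = -2)
u(k) = 10*k (u(k) = 5*(2*k) = 10*k)
s = -56 (s = -8*(-3 + 4*(2 + 1/2)) = -8*(-3 + 4*(2 + ½)) = -8*(-3 + 4*(5/2)) = -8*(-3 + 10) = -8*7 = -56)
274*u(Z) + s = 274*(10*(-2)) - 56 = 274*(-20) - 56 = -5480 - 56 = -5536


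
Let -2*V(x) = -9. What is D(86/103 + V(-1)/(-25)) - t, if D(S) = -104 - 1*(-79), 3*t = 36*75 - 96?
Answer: -893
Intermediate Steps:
V(x) = 9/2 (V(x) = -½*(-9) = 9/2)
t = 868 (t = (36*75 - 96)/3 = (2700 - 96)/3 = (⅓)*2604 = 868)
D(S) = -25 (D(S) = -104 + 79 = -25)
D(86/103 + V(-1)/(-25)) - t = -25 - 1*868 = -25 - 868 = -893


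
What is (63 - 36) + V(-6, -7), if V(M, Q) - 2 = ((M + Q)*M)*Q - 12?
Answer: -529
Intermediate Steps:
V(M, Q) = -10 + M*Q*(M + Q) (V(M, Q) = 2 + (((M + Q)*M)*Q - 12) = 2 + ((M*(M + Q))*Q - 12) = 2 + (M*Q*(M + Q) - 12) = 2 + (-12 + M*Q*(M + Q)) = -10 + M*Q*(M + Q))
(63 - 36) + V(-6, -7) = (63 - 36) + (-10 - 6*(-7)² - 7*(-6)²) = 27 + (-10 - 6*49 - 7*36) = 27 + (-10 - 294 - 252) = 27 - 556 = -529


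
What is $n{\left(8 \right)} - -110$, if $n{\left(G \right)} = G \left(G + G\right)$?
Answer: $238$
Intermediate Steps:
$n{\left(G \right)} = 2 G^{2}$ ($n{\left(G \right)} = G 2 G = 2 G^{2}$)
$n{\left(8 \right)} - -110 = 2 \cdot 8^{2} - -110 = 2 \cdot 64 + 110 = 128 + 110 = 238$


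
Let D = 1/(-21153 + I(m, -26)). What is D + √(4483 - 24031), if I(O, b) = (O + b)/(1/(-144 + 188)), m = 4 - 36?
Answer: -1/23705 + 6*I*√543 ≈ -4.2185e-5 + 139.81*I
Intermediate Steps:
m = -32
I(O, b) = 44*O + 44*b (I(O, b) = (O + b)/(1/44) = (O + b)*44 = 44*O + 44*b)
D = -1/23705 (D = 1/(-21153 + (44*(-32) + 44*(-26))) = 1/(-21153 + (-1408 - 1144)) = 1/(-21153 - 2552) = 1/(-23705) = -1/23705 ≈ -4.2185e-5)
D + √(4483 - 24031) = -1/23705 + √(4483 - 24031) = -1/23705 + √(-19548) = -1/23705 + 6*I*√543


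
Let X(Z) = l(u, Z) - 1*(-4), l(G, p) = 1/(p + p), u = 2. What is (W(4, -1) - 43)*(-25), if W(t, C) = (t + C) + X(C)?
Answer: 1825/2 ≈ 912.50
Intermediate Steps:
l(G, p) = 1/(2*p)
X(Z) = 4 + 1/(2*Z) (X(Z) = 1/(2*Z) - 1*(-4) = 1/(2*Z) + 4 = 4 + 1/(2*Z))
W(t, C) = 4 + C + t + 1/(2*C) (W(t, C) = (t + C) + (4 + 1/(2*C)) = (C + t) + (4 + 1/(2*C)) = 4 + C + t + 1/(2*C))
(W(4, -1) - 43)*(-25) = ((4 - 1 + 4 + (1/2)/(-1)) - 43)*(-25) = ((4 - 1 + 4 + (1/2)*(-1)) - 43)*(-25) = ((4 - 1 + 4 - 1/2) - 43)*(-25) = (13/2 - 43)*(-25) = -73/2*(-25) = 1825/2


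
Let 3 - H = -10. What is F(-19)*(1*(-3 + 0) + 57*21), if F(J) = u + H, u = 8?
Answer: 25074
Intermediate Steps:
H = 13 (H = 3 - 1*(-10) = 3 + 10 = 13)
F(J) = 21 (F(J) = 8 + 13 = 21)
F(-19)*(1*(-3 + 0) + 57*21) = 21*(1*(-3 + 0) + 57*21) = 21*(1*(-3) + 1197) = 21*(-3 + 1197) = 21*1194 = 25074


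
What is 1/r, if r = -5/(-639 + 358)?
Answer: 281/5 ≈ 56.200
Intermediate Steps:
r = 5/281 (r = -5/(-281) = -5*(-1/281) = 5/281 ≈ 0.017794)
1/r = 1/(5/281) = 281/5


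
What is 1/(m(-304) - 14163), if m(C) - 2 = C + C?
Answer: -1/14769 ≈ -6.7709e-5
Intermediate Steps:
m(C) = 2 + 2*C (m(C) = 2 + (C + C) = 2 + 2*C)
1/(m(-304) - 14163) = 1/((2 + 2*(-304)) - 14163) = 1/((2 - 608) - 14163) = 1/(-606 - 14163) = 1/(-14769) = -1/14769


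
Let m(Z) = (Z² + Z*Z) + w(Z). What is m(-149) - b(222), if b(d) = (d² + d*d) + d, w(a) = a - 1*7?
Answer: -54544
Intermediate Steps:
w(a) = -7 + a (w(a) = a - 7 = -7 + a)
b(d) = d + 2*d² (b(d) = (d² + d²) + d = 2*d² + d = d + 2*d²)
m(Z) = -7 + Z + 2*Z² (m(Z) = (Z² + Z*Z) + (-7 + Z) = (Z² + Z²) + (-7 + Z) = 2*Z² + (-7 + Z) = -7 + Z + 2*Z²)
m(-149) - b(222) = (-7 - 149 + 2*(-149)²) - 222*(1 + 2*222) = (-7 - 149 + 2*22201) - 222*(1 + 444) = (-7 - 149 + 44402) - 222*445 = 44246 - 1*98790 = 44246 - 98790 = -54544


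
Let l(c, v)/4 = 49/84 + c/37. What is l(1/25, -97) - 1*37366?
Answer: -103684163/2775 ≈ -37364.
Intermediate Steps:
l(c, v) = 7/3 + 4*c/37 (l(c, v) = 4*(49/84 + c/37) = 4*(49*(1/84) + c*(1/37)) = 4*(7/12 + c/37) = 7/3 + 4*c/37)
l(1/25, -97) - 1*37366 = (7/3 + (4/37)/25) - 1*37366 = (7/3 + (4/37)*(1/25)) - 37366 = (7/3 + 4/925) - 37366 = 6487/2775 - 37366 = -103684163/2775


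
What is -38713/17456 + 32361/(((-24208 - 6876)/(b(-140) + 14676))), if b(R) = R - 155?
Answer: -2031234611647/135650576 ≈ -14974.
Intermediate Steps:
b(R) = -155 + R
-38713/17456 + 32361/(((-24208 - 6876)/(b(-140) + 14676))) = -38713/17456 + 32361/(((-24208 - 6876)/((-155 - 140) + 14676))) = -38713*1/17456 + 32361/((-31084/(-295 + 14676))) = -38713/17456 + 32361/((-31084/14381)) = -38713/17456 + 32361/((-31084*1/14381)) = -38713/17456 + 32361/(-31084/14381) = -38713/17456 + 32361*(-14381/31084) = -38713/17456 - 465383541/31084 = -2031234611647/135650576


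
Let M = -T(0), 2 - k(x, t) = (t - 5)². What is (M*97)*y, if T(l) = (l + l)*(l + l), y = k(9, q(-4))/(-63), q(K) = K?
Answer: 0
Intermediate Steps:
k(x, t) = 2 - (-5 + t)² (k(x, t) = 2 - (t - 5)² = 2 - (-5 + t)²)
y = 79/63 (y = (2 - (-5 - 4)²)/(-63) = (2 - 1*(-9)²)*(-1/63) = (2 - 1*81)*(-1/63) = (2 - 81)*(-1/63) = -79*(-1/63) = 79/63 ≈ 1.2540)
T(l) = 4*l² (T(l) = (2*l)*(2*l) = 4*l²)
M = 0 (M = -4*0² = -4*0 = -1*0 = 0)
(M*97)*y = (0*97)*(79/63) = 0*(79/63) = 0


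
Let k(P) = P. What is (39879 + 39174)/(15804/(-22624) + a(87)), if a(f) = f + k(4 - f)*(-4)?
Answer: 447123768/2365913 ≈ 188.99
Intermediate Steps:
a(f) = -16 + 5*f (a(f) = f + (4 - f)*(-4) = f + (-16 + 4*f) = -16 + 5*f)
(39879 + 39174)/(15804/(-22624) + a(87)) = (39879 + 39174)/(15804/(-22624) + (-16 + 5*87)) = 79053/(15804*(-1/22624) + (-16 + 435)) = 79053/(-3951/5656 + 419) = 79053/(2365913/5656) = 79053*(5656/2365913) = 447123768/2365913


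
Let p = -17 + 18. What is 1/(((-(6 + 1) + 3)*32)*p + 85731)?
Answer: 1/85603 ≈ 1.1682e-5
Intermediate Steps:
p = 1
1/(((-(6 + 1) + 3)*32)*p + 85731) = 1/(((-(6 + 1) + 3)*32)*1 + 85731) = 1/(((-1*7 + 3)*32)*1 + 85731) = 1/(((-7 + 3)*32)*1 + 85731) = 1/(-4*32*1 + 85731) = 1/(-128*1 + 85731) = 1/(-128 + 85731) = 1/85603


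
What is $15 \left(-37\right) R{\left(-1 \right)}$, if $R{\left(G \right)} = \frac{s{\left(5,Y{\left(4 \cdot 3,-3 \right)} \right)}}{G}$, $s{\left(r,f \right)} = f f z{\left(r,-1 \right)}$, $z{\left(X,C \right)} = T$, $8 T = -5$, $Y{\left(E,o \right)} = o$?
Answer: $- \frac{24975}{8} \approx -3121.9$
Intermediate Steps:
$T = - \frac{5}{8}$ ($T = \frac{1}{8} \left(-5\right) = - \frac{5}{8} \approx -0.625$)
$z{\left(X,C \right)} = - \frac{5}{8}$
$s{\left(r,f \right)} = - \frac{5 f^{2}}{8}$ ($s{\left(r,f \right)} = f f \left(- \frac{5}{8}\right) = f^{2} \left(- \frac{5}{8}\right) = - \frac{5 f^{2}}{8}$)
$R{\left(G \right)} = - \frac{45}{8 G}$ ($R{\left(G \right)} = \frac{\left(- \frac{5}{8}\right) \left(-3\right)^{2}}{G} = \frac{\left(- \frac{5}{8}\right) 9}{G} = - \frac{45}{8 G}$)
$15 \left(-37\right) R{\left(-1 \right)} = 15 \left(-37\right) \left(- \frac{45}{8 \left(-1\right)}\right) = - 555 \left(\left(- \frac{45}{8}\right) \left(-1\right)\right) = \left(-555\right) \frac{45}{8} = - \frac{24975}{8}$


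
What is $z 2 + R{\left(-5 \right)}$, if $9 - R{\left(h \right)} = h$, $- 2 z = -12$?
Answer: $26$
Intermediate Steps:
$z = 6$ ($z = \left(- \frac{1}{2}\right) \left(-12\right) = 6$)
$R{\left(h \right)} = 9 - h$
$z 2 + R{\left(-5 \right)} = 6 \cdot 2 + \left(9 - -5\right) = 12 + \left(9 + 5\right) = 12 + 14 = 26$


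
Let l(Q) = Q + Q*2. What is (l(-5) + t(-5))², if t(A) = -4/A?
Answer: 5041/25 ≈ 201.64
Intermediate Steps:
l(Q) = 3*Q (l(Q) = Q + 2*Q = 3*Q)
(l(-5) + t(-5))² = (3*(-5) - 4/(-5))² = (-15 - 4*(-⅕))² = (-15 + ⅘)² = (-71/5)² = 5041/25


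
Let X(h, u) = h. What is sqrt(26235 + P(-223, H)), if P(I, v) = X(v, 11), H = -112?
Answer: sqrt(26123) ≈ 161.63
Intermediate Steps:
P(I, v) = v
sqrt(26235 + P(-223, H)) = sqrt(26235 - 112) = sqrt(26123)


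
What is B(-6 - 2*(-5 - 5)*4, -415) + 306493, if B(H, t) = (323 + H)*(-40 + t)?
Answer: 125858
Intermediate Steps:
B(H, t) = (-40 + t)*(323 + H)
B(-6 - 2*(-5 - 5)*4, -415) + 306493 = (-12920 - 40*(-6 - 2*(-5 - 5)*4) + 323*(-415) + (-6 - 2*(-5 - 5)*4)*(-415)) + 306493 = (-12920 - 40*(-6 - 2*(-10)*4) - 134045 + (-6 - 2*(-10)*4)*(-415)) + 306493 = (-12920 - 40*(-6 + 20*4) - 134045 + (-6 + 20*4)*(-415)) + 306493 = (-12920 - 40*(-6 + 80) - 134045 + (-6 + 80)*(-415)) + 306493 = (-12920 - 40*74 - 134045 + 74*(-415)) + 306493 = (-12920 - 2960 - 134045 - 30710) + 306493 = -180635 + 306493 = 125858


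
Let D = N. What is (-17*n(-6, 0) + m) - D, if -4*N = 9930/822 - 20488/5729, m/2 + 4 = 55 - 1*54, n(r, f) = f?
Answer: -12162313/3139492 ≈ -3.8740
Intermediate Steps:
m = -6 (m = -8 + 2*(55 - 1*54) = -8 + 2*(55 - 54) = -8 + 2*1 = -8 + 2 = -6)
N = -6674639/3139492 (N = -(9930/822 - 20488/5729)/4 = -(9930*(1/822) - 20488*1/5729)/4 = -(1655/137 - 20488/5729)/4 = -¼*6674639/784873 = -6674639/3139492 ≈ -2.1260)
D = -6674639/3139492 ≈ -2.1260
(-17*n(-6, 0) + m) - D = (-17*0 - 6) - 1*(-6674639/3139492) = (0 - 6) + 6674639/3139492 = -6 + 6674639/3139492 = -12162313/3139492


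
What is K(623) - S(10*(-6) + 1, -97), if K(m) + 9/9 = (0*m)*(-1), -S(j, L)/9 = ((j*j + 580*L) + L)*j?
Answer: 28077155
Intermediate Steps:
S(j, L) = -9*j*(j**2 + 581*L) (S(j, L) = -9*((j*j + 580*L) + L)*j = -9*((j**2 + 580*L) + L)*j = -9*(j**2 + 581*L)*j = -9*j*(j**2 + 581*L))
K(m) = -1 (K(m) = -1 + (0*m)*(-1) = -1 + 0*(-1) = -1 + 0 = -1)
K(623) - S(10*(-6) + 1, -97) = -1 - (-9)*(10*(-6) + 1)*((10*(-6) + 1)**2 + 581*(-97)) = -1 - (-9)*(-60 + 1)*((-60 + 1)**2 - 56357) = -1 - (-9)*(-59)*((-59)**2 - 56357) = -1 - (-9)*(-59)*(3481 - 56357) = -1 - (-9)*(-59)*(-52876) = -1 - 1*(-28077156) = -1 + 28077156 = 28077155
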